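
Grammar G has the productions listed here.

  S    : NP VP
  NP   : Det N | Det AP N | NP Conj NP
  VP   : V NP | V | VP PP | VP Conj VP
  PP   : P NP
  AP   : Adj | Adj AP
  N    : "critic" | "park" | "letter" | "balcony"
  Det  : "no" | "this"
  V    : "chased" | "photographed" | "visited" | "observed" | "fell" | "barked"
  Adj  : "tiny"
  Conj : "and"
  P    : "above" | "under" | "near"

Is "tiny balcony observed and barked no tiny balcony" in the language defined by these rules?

For S → NP VP, no prefix of the string parses as an NP.

Ungrammatical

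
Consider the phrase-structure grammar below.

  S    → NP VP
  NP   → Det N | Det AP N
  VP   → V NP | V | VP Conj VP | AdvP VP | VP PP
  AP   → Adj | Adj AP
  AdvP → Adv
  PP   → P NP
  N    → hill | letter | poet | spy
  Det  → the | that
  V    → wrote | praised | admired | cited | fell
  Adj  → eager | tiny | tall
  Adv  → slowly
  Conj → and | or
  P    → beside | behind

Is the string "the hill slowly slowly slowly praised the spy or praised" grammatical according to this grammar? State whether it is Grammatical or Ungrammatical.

S
  NP
    Det: the
    N: hill
  VP
    VP
      AdvP
        Adv: slowly
      VP
        AdvP
          Adv: slowly
        VP
          AdvP
            Adv: slowly
          VP
            V: praised
            NP
              Det: the
              N: spy
    Conj: or
    VP
      V: praised
Every word is introduced by a lexical rule and the phrasal rules combine the resulting categories into a single S.

Grammatical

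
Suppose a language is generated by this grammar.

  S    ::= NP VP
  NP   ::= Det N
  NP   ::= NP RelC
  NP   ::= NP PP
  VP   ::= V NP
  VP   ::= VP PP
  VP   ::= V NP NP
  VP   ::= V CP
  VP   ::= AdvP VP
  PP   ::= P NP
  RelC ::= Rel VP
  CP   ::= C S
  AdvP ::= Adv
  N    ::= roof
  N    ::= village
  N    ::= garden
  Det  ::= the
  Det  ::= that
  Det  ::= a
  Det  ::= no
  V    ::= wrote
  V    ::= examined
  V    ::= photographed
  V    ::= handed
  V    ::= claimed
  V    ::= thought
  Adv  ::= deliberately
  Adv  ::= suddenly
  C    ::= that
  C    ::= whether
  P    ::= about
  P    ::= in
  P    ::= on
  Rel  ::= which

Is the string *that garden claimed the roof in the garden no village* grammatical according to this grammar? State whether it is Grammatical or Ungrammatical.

Grammatical

[S [NP [Det that] [N garden]] [VP [V claimed] [NP [NP [Det the] [N roof]] [PP [P in] [NP [Det the] [N garden]]]] [NP [Det no] [N village]]]]
The bracketing above is licensed at every node by one of the given productions, with S at the root.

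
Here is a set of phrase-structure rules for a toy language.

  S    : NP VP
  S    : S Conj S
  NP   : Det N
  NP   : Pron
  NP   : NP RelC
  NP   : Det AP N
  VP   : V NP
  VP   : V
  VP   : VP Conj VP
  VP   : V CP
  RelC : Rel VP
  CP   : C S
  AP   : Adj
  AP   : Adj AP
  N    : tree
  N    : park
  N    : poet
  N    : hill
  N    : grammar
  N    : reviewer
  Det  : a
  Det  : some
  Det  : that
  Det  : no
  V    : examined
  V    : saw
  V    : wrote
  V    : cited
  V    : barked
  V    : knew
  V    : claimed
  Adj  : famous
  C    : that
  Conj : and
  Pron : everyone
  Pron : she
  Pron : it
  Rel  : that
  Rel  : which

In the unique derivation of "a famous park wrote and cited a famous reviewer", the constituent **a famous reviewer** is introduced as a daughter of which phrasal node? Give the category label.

[S [NP [Det a] [AP [Adj famous]] [N park]] [VP [VP [V wrote]] [Conj and] [VP [V cited] [NP [Det a] [AP [Adj famous]] [N reviewer]]]]]
The span 'a famous reviewer' is the NP node built by NP → Det AP N.
Its mother is the VP built by VP → V NP.

VP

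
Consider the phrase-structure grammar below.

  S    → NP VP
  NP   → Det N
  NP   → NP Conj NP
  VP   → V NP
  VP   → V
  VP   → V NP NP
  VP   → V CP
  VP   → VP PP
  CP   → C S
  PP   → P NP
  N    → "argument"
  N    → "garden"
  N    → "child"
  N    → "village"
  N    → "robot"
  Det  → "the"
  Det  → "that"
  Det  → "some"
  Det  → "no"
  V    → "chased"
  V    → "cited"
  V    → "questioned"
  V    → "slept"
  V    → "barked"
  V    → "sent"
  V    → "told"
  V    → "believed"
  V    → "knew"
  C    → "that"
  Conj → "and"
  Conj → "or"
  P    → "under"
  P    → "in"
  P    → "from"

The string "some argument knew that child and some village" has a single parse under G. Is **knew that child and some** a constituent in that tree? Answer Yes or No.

[S [NP [Det some] [N argument]] [VP [V knew] [NP [NP [Det that] [N child]] [Conj and] [NP [Det some] [N village]]]]]
The smallest constituent containing 'knew that child and some' is the VP spanning 'knew that child and some village'; no single node in the tree dominates exactly the given words.

No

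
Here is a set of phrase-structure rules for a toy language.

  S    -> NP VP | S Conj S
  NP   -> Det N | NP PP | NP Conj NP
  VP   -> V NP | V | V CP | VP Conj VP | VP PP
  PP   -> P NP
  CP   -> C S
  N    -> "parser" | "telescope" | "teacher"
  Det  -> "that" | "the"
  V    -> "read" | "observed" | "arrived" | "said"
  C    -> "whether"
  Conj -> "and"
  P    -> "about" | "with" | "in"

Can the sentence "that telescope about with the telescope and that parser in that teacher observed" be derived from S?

Ungrammatical

A P word can never sit immediately before a P word in any string this grammar generates, so the substring 'about with' rules out a derivation.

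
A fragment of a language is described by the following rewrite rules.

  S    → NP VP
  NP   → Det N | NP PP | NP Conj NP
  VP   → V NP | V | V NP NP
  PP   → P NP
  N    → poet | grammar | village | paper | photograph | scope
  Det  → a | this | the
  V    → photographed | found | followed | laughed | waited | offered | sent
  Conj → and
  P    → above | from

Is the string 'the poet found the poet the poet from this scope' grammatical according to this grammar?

S
  NP
    Det: the
    N: poet
  VP
    V: found
    NP
      Det: the
      N: poet
    NP
      NP
        Det: the
        N: poet
      PP
        P: from
        NP
          Det: this
          N: scope
Each bracket corresponds to one application of a listed rule, so the string is derivable from S.

Grammatical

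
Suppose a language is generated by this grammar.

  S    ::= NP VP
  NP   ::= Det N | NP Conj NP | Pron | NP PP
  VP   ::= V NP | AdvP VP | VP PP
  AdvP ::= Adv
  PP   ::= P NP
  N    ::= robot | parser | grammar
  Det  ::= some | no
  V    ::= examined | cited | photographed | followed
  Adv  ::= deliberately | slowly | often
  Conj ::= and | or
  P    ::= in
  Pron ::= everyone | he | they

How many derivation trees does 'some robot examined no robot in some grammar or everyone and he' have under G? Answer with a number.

7

Two of the 7 distinct bracketings:
[S [NP [Det some] [N robot]] [VP [V examined] [NP [NP [NP [Det no] [N robot]] [PP [P in] [NP [Det some] [N grammar]]]] [Conj or] [NP [NP [Pron everyone]] [Conj and] [NP [Pron he]]]]]]
[S [NP [Det some] [N robot]] [VP [V examined] [NP [NP [NP [NP [Det no] [N robot]] [PP [P in] [NP [Det some] [N grammar]]]] [Conj or] [NP [Pron everyone]]] [Conj and] [NP [Pron he]]]]]
The trees differ in how a recursive rule is bracketed over the same span.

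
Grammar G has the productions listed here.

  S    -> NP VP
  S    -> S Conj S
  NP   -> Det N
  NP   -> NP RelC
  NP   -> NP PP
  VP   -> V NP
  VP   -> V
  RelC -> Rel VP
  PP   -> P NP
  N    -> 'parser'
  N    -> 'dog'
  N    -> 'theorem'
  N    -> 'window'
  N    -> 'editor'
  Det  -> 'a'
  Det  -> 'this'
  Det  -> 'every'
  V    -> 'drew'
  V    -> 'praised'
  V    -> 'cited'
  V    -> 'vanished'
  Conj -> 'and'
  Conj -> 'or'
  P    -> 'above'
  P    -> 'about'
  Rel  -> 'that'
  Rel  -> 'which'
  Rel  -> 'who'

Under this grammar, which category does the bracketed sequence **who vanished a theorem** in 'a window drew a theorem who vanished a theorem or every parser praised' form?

RelC

[S [S [NP [Det a] [N window]] [VP [V drew] [NP [NP [Det a] [N theorem]] [RelC [Rel who] [VP [V vanished] [NP [Det a] [N theorem]]]]]]] [Conj or] [S [NP [Det every] [N parser]] [VP [V praised]]]]
The span 'who vanished a theorem' is the RelC node built by RelC → Rel VP.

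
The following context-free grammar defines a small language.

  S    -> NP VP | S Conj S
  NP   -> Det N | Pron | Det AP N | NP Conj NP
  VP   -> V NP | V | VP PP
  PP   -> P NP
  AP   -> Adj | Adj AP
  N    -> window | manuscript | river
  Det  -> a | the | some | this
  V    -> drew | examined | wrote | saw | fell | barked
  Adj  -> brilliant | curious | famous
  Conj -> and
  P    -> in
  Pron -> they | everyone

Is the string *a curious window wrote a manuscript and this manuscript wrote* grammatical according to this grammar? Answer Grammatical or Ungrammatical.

S
  S
    NP
      Det: a
      AP
        Adj: curious
      N: window
    VP
      V: wrote
      NP
        Det: a
        N: manuscript
  Conj: and
  S
    NP
      Det: this
      N: manuscript
    VP
      V: wrote
The bracketing above is licensed at every node by one of the given productions, with S at the root.

Grammatical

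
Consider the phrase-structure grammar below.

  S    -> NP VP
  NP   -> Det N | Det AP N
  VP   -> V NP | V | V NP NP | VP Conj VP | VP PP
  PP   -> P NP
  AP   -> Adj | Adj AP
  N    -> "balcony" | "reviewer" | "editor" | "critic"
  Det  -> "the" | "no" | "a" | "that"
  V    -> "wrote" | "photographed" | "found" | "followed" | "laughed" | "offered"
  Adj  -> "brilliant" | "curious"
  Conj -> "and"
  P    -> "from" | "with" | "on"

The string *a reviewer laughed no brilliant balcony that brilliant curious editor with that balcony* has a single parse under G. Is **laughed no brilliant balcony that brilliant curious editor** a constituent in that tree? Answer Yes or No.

Yes

[S [NP [Det a] [N reviewer]] [VP [VP [V laughed] [NP [Det no] [AP [Adj brilliant]] [N balcony]] [NP [Det that] [AP [Adj brilliant] [AP [Adj curious]]] [N editor]]] [PP [P with] [NP [Det that] [N balcony]]]]]
The words 'laughed no brilliant balcony that brilliant curious editor' are exhaustively dominated by a single VP node (built by VP → V NP NP), so they form a constituent.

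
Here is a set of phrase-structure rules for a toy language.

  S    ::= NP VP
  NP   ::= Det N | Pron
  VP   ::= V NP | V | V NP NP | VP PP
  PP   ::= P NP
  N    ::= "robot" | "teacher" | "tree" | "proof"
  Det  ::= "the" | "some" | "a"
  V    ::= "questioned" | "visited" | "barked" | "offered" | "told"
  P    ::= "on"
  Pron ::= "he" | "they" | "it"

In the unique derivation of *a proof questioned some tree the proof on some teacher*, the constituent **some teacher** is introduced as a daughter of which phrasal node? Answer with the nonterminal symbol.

S
  NP
    Det: a
    N: proof
  VP
    VP
      V: questioned
      NP
        Det: some
        N: tree
      NP
        Det: the
        N: proof
    PP
      P: on
      NP
        Det: some
        N: teacher
The span 'some teacher' is the NP node built by NP → Det N.
Its mother is the PP built by PP → P NP.

PP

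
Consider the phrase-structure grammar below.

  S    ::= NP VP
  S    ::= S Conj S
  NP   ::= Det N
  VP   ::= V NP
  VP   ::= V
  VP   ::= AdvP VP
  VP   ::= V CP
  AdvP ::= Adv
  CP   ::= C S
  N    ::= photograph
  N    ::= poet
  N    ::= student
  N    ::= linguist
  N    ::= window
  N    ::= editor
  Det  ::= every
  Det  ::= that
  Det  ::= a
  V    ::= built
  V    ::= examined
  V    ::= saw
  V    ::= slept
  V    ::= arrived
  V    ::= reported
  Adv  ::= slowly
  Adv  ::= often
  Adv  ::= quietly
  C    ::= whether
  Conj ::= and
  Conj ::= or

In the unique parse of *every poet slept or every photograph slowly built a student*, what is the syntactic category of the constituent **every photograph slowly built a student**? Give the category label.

S

S
  S
    NP
      Det: every
      N: poet
    VP
      V: slept
  Conj: or
  S
    NP
      Det: every
      N: photograph
    VP
      AdvP
        Adv: slowly
      VP
        V: built
        NP
          Det: a
          N: student
The span 'every photograph slowly built a student' is the S node built by S → NP VP.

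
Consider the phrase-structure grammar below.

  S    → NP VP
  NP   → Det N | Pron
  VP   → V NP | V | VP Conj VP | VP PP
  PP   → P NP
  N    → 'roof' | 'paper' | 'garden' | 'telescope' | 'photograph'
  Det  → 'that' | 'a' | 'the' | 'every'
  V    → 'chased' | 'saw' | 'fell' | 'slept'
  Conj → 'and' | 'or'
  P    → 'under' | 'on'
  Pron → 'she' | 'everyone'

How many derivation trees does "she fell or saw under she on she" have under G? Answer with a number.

3

Two of the 3 distinct bracketings:
[S [NP [Pron she]] [VP [VP [V fell]] [Conj or] [VP [VP [VP [V saw]] [PP [P under] [NP [Pron she]]]] [PP [P on] [NP [Pron she]]]]]]
[S [NP [Pron she]] [VP [VP [VP [V fell]] [Conj or] [VP [VP [V saw]] [PP [P under] [NP [Pron she]]]]] [PP [P on] [NP [Pron she]]]]]
The trees differ in how a recursive rule is bracketed over the same span.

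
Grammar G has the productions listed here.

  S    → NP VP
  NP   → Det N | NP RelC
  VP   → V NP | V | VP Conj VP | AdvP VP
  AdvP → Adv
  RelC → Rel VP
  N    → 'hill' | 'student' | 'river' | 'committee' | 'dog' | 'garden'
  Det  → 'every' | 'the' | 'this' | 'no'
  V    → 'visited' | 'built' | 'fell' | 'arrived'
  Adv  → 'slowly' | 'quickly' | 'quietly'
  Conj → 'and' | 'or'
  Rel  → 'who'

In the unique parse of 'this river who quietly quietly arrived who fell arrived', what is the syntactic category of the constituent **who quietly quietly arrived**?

[S [NP [NP [NP [Det this] [N river]] [RelC [Rel who] [VP [AdvP [Adv quietly]] [VP [AdvP [Adv quietly]] [VP [V arrived]]]]]] [RelC [Rel who] [VP [V fell]]]] [VP [V arrived]]]
The span 'who quietly quietly arrived' is the RelC node built by RelC → Rel VP.

RelC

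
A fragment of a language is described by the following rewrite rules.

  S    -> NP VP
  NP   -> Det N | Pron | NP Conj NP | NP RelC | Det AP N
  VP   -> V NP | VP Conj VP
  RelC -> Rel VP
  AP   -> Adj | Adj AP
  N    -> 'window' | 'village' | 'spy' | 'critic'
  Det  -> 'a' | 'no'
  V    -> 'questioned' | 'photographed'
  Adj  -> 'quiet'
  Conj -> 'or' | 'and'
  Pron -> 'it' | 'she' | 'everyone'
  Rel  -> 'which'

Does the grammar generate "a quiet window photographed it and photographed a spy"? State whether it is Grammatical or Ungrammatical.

Grammatical

[S [NP [Det a] [AP [Adj quiet]] [N window]] [VP [VP [V photographed] [NP [Pron it]]] [Conj and] [VP [V photographed] [NP [Det a] [N spy]]]]]
Every word is introduced by a lexical rule and the phrasal rules combine the resulting categories into a single S.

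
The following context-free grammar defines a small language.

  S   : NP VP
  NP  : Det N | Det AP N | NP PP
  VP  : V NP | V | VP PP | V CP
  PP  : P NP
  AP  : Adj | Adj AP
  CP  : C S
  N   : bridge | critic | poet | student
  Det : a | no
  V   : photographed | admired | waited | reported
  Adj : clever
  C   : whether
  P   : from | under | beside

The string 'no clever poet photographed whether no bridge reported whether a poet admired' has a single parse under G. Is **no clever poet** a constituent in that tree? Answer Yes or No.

Yes

[S [NP [Det no] [AP [Adj clever]] [N poet]] [VP [V photographed] [CP [C whether] [S [NP [Det no] [N bridge]] [VP [V reported] [CP [C whether] [S [NP [Det a] [N poet]] [VP [V admired]]]]]]]]]
The words 'no clever poet' are exhaustively dominated by a single NP node (built by NP → Det AP N), so they form a constituent.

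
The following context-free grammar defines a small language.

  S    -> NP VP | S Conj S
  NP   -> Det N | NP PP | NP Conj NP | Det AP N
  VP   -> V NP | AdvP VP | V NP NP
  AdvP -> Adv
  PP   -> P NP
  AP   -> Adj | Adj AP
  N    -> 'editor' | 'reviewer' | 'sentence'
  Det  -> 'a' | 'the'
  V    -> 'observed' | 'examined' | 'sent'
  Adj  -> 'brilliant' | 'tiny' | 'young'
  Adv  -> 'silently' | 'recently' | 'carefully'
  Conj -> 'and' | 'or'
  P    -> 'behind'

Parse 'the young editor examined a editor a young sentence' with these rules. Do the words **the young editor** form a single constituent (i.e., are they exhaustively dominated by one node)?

[S [NP [Det the] [AP [Adj young]] [N editor]] [VP [V examined] [NP [Det a] [N editor]] [NP [Det a] [AP [Adj young]] [N sentence]]]]
The words 'the young editor' are exhaustively dominated by a single NP node (built by NP → Det AP N), so they form a constituent.

Yes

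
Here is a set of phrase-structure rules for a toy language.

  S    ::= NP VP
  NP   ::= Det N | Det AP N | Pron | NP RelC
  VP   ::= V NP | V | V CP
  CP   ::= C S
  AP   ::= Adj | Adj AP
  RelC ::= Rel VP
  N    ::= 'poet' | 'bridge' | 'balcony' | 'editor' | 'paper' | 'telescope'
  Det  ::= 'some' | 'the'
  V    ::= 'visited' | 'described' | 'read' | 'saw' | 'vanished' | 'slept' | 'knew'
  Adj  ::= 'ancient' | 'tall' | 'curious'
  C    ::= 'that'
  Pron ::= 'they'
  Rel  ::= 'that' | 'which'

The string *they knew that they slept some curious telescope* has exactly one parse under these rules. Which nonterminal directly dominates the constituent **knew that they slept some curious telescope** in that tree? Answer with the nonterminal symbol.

S

[S [NP [Pron they]] [VP [V knew] [CP [C that] [S [NP [Pron they]] [VP [V slept] [NP [Det some] [AP [Adj curious]] [N telescope]]]]]]]
The span 'knew that they slept some curious telescope' is the VP node built by VP → V CP.
Its mother is the S built by S → NP VP.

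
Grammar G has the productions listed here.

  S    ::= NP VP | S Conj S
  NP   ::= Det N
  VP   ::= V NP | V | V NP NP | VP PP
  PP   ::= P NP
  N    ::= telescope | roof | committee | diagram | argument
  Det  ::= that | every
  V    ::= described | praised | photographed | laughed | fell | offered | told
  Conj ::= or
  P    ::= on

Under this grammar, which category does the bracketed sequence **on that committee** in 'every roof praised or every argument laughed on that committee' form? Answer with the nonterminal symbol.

PP

S
  S
    NP
      Det: every
      N: roof
    VP
      V: praised
  Conj: or
  S
    NP
      Det: every
      N: argument
    VP
      VP
        V: laughed
      PP
        P: on
        NP
          Det: that
          N: committee
The span 'on that committee' is the PP node built by PP → P NP.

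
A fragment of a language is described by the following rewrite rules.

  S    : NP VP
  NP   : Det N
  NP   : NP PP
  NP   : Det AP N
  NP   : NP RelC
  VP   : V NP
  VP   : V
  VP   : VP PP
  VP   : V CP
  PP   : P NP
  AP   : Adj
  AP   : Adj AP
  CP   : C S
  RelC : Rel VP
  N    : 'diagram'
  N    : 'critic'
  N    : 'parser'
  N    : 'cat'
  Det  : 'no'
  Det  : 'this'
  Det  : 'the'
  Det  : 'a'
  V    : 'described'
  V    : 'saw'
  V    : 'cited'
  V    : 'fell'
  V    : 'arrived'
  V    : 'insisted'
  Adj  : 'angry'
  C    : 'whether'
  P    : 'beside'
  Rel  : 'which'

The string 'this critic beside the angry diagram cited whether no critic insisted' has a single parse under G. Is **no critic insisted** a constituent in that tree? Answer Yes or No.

[S [NP [NP [Det this] [N critic]] [PP [P beside] [NP [Det the] [AP [Adj angry]] [N diagram]]]] [VP [V cited] [CP [C whether] [S [NP [Det no] [N critic]] [VP [V insisted]]]]]]
The words 'no critic insisted' are exhaustively dominated by a single S node (built by S → NP VP), so they form a constituent.

Yes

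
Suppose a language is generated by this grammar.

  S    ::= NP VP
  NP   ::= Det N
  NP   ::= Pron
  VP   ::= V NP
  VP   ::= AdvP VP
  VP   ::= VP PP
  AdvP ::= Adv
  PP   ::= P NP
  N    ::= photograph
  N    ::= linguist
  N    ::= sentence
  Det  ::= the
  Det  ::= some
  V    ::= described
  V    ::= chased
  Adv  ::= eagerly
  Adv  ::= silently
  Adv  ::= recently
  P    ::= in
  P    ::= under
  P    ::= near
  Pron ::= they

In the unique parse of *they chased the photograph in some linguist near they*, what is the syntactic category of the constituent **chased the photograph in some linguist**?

VP

S
  NP
    Pron: they
  VP
    VP
      VP
        V: chased
        NP
          Det: the
          N: photograph
      PP
        P: in
        NP
          Det: some
          N: linguist
    PP
      P: near
      NP
        Pron: they
The span 'chased the photograph in some linguist' is the VP node built by VP → VP PP.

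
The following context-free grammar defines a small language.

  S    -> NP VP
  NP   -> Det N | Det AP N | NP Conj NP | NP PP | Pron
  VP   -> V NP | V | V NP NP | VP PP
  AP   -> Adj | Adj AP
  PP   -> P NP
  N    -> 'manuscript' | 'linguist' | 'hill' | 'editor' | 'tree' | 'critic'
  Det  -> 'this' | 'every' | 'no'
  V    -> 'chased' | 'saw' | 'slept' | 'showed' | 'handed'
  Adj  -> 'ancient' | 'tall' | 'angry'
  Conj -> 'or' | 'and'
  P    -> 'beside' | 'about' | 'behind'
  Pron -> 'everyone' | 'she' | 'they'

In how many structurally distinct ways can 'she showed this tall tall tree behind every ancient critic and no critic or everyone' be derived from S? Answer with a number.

Two of the 7 distinct bracketings:
[S [NP [Pron she]] [VP [V showed] [NP [NP [NP [Det this] [AP [Adj tall] [AP [Adj tall]]] [N tree]] [PP [P behind] [NP [Det every] [AP [Adj ancient]] [N critic]]]] [Conj and] [NP [NP [Det no] [N critic]] [Conj or] [NP [Pron everyone]]]]]]
[S [NP [Pron she]] [VP [V showed] [NP [NP [NP [NP [Det this] [AP [Adj tall] [AP [Adj tall]]] [N tree]] [PP [P behind] [NP [Det every] [AP [Adj ancient]] [N critic]]]] [Conj and] [NP [Det no] [N critic]]] [Conj or] [NP [Pron everyone]]]]]
The trees differ in how a recursive rule is bracketed over the same span.

7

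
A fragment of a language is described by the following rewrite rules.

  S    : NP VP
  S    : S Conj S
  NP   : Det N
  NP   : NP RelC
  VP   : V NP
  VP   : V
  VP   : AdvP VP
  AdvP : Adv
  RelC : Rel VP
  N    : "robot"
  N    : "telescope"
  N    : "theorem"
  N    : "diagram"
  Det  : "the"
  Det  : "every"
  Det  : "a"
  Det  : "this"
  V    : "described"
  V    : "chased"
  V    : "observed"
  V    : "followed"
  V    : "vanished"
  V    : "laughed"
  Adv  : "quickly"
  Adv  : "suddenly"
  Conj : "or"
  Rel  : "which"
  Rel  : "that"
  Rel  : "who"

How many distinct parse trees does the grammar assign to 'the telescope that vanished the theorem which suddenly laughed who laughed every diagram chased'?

3

Two of the 3 distinct bracketings:
[S [NP [NP [Det the] [N telescope]] [RelC [Rel that] [VP [V vanished] [NP [NP [NP [Det the] [N theorem]] [RelC [Rel which] [VP [AdvP [Adv suddenly]] [VP [V laughed]]]]] [RelC [Rel who] [VP [V laughed] [NP [Det every] [N diagram]]]]]]]] [VP [V chased]]]
[S [NP [NP [NP [Det the] [N telescope]] [RelC [Rel that] [VP [V vanished] [NP [NP [Det the] [N theorem]] [RelC [Rel which] [VP [AdvP [Adv suddenly]] [VP [V laughed]]]]]]]] [RelC [Rel who] [VP [V laughed] [NP [Det every] [N diagram]]]]] [VP [V chased]]]
The trees differ in how a recursive rule is bracketed over the same span.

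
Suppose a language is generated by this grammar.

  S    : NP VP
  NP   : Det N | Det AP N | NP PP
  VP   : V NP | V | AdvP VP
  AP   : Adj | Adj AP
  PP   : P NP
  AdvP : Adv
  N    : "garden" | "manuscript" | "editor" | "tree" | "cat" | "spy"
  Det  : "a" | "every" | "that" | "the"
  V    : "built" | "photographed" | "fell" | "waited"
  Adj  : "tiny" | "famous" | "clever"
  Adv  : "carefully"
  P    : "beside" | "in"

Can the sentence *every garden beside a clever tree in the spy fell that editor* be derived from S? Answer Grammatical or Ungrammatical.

Grammatical

[S [NP [NP [Det every] [N garden]] [PP [P beside] [NP [NP [Det a] [AP [Adj clever]] [N tree]] [PP [P in] [NP [Det the] [N spy]]]]]] [VP [V fell] [NP [Det that] [N editor]]]]
Each bracket corresponds to one application of a listed rule, so the string is derivable from S.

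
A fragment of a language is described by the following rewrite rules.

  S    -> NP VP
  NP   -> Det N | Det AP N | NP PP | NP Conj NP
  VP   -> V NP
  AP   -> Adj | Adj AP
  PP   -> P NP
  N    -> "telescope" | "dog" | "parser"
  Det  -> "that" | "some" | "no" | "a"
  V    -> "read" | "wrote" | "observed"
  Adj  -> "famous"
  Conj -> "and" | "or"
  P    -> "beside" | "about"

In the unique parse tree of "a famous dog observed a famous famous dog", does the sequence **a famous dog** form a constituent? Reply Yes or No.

[S [NP [Det a] [AP [Adj famous]] [N dog]] [VP [V observed] [NP [Det a] [AP [Adj famous] [AP [Adj famous]]] [N dog]]]]
The words 'a famous dog' are exhaustively dominated by a single NP node (built by NP → Det AP N), so they form a constituent.

Yes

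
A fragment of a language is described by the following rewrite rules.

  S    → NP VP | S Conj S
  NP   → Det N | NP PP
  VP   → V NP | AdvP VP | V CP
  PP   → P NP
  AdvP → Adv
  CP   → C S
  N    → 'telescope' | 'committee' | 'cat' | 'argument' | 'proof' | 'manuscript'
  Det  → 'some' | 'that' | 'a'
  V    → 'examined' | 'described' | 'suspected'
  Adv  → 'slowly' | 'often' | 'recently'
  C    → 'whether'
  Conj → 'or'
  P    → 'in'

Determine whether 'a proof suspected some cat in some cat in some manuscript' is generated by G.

[S [NP [Det a] [N proof]] [VP [V suspected] [NP [NP [Det some] [N cat]] [PP [P in] [NP [NP [Det some] [N cat]] [PP [P in] [NP [Det some] [N manuscript]]]]]]]]
Every word is introduced by a lexical rule and the phrasal rules combine the resulting categories into a single S.

Grammatical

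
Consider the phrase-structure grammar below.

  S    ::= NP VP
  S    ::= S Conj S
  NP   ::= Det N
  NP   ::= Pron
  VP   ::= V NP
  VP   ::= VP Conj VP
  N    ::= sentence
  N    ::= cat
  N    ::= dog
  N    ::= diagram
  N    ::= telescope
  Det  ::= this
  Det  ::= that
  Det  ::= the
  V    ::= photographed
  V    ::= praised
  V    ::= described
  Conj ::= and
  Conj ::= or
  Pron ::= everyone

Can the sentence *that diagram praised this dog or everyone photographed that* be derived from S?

For S → NP VP, the only prefix that parses as NP is 'that diagram', but the remainder 'praised this dog or everyone photographed that' is not a VP under these rules. The alternative S rule S → S Conj S likewise has no satisfying split.

Ungrammatical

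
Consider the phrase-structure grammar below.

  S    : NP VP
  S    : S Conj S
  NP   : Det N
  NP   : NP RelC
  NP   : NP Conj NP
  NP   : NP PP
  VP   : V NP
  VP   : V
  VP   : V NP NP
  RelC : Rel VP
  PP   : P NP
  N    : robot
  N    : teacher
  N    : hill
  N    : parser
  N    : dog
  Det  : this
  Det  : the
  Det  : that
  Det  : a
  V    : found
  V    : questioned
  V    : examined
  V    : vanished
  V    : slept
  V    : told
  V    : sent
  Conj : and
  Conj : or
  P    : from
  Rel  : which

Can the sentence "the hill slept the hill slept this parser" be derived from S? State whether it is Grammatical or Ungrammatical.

For S → NP VP, the only prefix that parses as NP is 'the hill', but the remainder 'slept the hill slept this parser' is not a VP under these rules. The alternative S rule S → S Conj S likewise has no satisfying split.

Ungrammatical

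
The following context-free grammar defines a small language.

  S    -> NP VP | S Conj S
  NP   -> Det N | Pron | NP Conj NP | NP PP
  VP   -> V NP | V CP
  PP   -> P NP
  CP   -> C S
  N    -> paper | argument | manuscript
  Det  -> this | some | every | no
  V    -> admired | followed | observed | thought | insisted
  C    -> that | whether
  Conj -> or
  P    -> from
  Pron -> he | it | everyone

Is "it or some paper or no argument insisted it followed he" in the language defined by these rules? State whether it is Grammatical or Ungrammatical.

Ungrammatical

For S → NP VP, every NP-prefix leaves a non-VP remainder: after 'it' the remainder is not a VP; after 'it or some paper' the remainder is not a VP; after 'it or some paper or no argument' the remainder is not a VP. The alternative S rule S → S Conj S likewise has no satisfying split.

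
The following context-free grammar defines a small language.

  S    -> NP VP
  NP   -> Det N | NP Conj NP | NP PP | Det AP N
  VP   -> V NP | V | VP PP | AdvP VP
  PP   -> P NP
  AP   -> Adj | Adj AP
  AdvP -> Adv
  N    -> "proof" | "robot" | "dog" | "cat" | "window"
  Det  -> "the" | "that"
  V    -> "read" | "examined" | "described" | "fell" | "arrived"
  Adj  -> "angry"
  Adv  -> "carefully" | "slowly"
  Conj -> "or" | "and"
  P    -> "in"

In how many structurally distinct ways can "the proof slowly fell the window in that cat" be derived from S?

3

Two of the 3 distinct bracketings:
[S [NP [Det the] [N proof]] [VP [VP [AdvP [Adv slowly]] [VP [V fell] [NP [Det the] [N window]]]] [PP [P in] [NP [Det that] [N cat]]]]]
[S [NP [Det the] [N proof]] [VP [AdvP [Adv slowly]] [VP [V fell] [NP [NP [Det the] [N window]] [PP [P in] [NP [Det that] [N cat]]]]]]]
The difference turns on whether NP → NP PP is used at the relevant span, versus an alternative expansion of NP.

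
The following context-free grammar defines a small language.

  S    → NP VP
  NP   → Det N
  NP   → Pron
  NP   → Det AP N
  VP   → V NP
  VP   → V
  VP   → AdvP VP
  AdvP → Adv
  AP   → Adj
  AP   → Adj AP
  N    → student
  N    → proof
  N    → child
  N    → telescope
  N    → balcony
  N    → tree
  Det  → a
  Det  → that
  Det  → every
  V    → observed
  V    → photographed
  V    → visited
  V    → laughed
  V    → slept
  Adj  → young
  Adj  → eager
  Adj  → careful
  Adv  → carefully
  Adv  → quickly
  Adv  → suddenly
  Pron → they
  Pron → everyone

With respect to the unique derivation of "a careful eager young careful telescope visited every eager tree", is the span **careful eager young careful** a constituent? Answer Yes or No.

[S [NP [Det a] [AP [Adj careful] [AP [Adj eager] [AP [Adj young] [AP [Adj careful]]]]] [N telescope]] [VP [V visited] [NP [Det every] [AP [Adj eager]] [N tree]]]]
The words 'careful eager young careful' are exhaustively dominated by a single AP node (built by AP → Adj AP), so they form a constituent.

Yes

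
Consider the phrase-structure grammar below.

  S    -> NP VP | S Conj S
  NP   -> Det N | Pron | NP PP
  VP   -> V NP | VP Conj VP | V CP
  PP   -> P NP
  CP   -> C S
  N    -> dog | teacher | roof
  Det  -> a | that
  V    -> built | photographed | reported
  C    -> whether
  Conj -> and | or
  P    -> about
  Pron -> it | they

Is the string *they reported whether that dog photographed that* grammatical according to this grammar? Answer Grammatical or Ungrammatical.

Ungrammatical

For S → NP VP, the only prefix that parses as NP is 'they', but the remainder 'reported whether that dog photographed that' is not a VP under these rules. The alternative S rule S → S Conj S likewise has no satisfying split.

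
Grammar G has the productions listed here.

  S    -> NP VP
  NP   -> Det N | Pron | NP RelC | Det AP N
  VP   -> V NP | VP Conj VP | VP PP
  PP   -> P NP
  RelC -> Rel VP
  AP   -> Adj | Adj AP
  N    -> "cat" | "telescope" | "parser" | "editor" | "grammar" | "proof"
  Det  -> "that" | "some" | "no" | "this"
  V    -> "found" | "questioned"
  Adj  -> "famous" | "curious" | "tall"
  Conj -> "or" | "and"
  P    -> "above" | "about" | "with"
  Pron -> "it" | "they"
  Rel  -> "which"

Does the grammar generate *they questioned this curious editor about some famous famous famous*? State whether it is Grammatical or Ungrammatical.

Ungrammatical

For S → NP VP, the only prefix that parses as NP is 'they', but the remainder 'questioned this curious editor about some famous famous famous' is not a VP under these rules.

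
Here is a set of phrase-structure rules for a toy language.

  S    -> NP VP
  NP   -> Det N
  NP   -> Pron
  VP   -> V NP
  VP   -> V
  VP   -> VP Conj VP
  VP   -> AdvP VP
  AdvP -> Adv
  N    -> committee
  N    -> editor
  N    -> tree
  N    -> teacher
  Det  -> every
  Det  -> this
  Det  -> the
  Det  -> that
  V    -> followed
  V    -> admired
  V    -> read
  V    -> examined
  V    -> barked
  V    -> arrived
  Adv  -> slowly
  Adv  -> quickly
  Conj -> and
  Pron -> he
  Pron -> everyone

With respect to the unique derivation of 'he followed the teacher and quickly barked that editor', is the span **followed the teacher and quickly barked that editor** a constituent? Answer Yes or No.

Yes

[S [NP [Pron he]] [VP [VP [V followed] [NP [Det the] [N teacher]]] [Conj and] [VP [AdvP [Adv quickly]] [VP [V barked] [NP [Det that] [N editor]]]]]]
The words 'followed the teacher and quickly barked that editor' are exhaustively dominated by a single VP node (built by VP → VP Conj VP), so they form a constituent.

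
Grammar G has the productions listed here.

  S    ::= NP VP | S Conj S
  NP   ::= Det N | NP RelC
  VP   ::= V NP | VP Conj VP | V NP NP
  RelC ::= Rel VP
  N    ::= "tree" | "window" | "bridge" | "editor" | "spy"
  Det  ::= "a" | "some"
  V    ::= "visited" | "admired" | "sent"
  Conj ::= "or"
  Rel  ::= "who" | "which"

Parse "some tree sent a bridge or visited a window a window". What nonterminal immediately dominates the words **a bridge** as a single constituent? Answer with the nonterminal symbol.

NP

[S [NP [Det some] [N tree]] [VP [VP [V sent] [NP [Det a] [N bridge]]] [Conj or] [VP [V visited] [NP [Det a] [N window]] [NP [Det a] [N window]]]]]
The span 'a bridge' is the NP node built by NP → Det N.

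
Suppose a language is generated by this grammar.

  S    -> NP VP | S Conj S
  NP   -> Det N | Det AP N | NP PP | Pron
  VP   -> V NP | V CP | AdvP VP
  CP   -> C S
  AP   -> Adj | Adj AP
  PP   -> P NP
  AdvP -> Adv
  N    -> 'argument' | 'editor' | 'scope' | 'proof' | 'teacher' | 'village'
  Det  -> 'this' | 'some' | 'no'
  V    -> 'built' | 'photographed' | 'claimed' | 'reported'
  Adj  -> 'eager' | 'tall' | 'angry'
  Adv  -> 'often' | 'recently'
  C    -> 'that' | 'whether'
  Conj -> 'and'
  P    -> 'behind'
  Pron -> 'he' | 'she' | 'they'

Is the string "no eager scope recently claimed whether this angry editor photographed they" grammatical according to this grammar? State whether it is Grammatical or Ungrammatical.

Grammatical

[S [NP [Det no] [AP [Adj eager]] [N scope]] [VP [AdvP [Adv recently]] [VP [V claimed] [CP [C whether] [S [NP [Det this] [AP [Adj angry]] [N editor]] [VP [V photographed] [NP [Pron they]]]]]]]]
Every word is introduced by a lexical rule and the phrasal rules combine the resulting categories into a single S.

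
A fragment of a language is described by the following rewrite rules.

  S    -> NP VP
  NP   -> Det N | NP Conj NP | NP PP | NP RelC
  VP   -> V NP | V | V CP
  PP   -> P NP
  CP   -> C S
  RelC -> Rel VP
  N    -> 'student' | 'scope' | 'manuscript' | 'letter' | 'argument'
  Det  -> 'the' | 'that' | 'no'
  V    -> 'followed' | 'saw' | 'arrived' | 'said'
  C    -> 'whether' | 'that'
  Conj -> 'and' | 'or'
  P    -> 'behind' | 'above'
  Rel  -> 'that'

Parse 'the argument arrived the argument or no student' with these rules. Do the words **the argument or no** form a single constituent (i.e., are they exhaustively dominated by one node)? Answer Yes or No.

[S [NP [Det the] [N argument]] [VP [V arrived] [NP [NP [Det the] [N argument]] [Conj or] [NP [Det no] [N student]]]]]
The smallest constituent containing 'the argument or no' is the NP spanning 'the argument or no student'; no single node in the tree dominates exactly the given words.

No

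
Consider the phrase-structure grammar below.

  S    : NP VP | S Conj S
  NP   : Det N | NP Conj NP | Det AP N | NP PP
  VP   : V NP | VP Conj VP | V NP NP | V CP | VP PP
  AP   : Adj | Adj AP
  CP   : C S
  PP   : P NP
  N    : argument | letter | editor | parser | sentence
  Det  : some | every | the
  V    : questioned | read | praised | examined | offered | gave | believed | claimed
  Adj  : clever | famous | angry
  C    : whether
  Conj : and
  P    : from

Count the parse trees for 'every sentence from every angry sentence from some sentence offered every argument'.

The two bracketings:
[S [NP [NP [Det every] [N sentence]] [PP [P from] [NP [NP [Det every] [AP [Adj angry]] [N sentence]] [PP [P from] [NP [Det some] [N sentence]]]]]] [VP [V offered] [NP [Det every] [N argument]]]]
[S [NP [NP [NP [Det every] [N sentence]] [PP [P from] [NP [Det every] [AP [Adj angry]] [N sentence]]]] [PP [P from] [NP [Det some] [N sentence]]]] [VP [V offered] [NP [Det every] [N argument]]]]
The trees differ in how a recursive rule is bracketed over the same span.

2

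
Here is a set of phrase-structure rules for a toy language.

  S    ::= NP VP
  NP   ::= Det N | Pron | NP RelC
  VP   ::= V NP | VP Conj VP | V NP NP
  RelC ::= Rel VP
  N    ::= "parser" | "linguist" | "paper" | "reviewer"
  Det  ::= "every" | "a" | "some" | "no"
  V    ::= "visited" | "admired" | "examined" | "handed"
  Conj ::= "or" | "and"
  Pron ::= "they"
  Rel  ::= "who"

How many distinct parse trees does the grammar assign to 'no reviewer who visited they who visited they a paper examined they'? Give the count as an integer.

Two of the 3 distinct bracketings:
[S [NP [NP [Det no] [N reviewer]] [RelC [Rel who] [VP [V visited] [NP [NP [Pron they]] [RelC [Rel who] [VP [V visited] [NP [Pron they]] [NP [Det a] [N paper]]]]]]]] [VP [V examined] [NP [Pron they]]]]
[S [NP [NP [Det no] [N reviewer]] [RelC [Rel who] [VP [V visited] [NP [NP [Pron they]] [RelC [Rel who] [VP [V visited] [NP [Pron they]]]]] [NP [Det a] [N paper]]]]] [VP [V examined] [NP [Pron they]]]]
The trees differ in how a recursive rule is bracketed over the same span.

3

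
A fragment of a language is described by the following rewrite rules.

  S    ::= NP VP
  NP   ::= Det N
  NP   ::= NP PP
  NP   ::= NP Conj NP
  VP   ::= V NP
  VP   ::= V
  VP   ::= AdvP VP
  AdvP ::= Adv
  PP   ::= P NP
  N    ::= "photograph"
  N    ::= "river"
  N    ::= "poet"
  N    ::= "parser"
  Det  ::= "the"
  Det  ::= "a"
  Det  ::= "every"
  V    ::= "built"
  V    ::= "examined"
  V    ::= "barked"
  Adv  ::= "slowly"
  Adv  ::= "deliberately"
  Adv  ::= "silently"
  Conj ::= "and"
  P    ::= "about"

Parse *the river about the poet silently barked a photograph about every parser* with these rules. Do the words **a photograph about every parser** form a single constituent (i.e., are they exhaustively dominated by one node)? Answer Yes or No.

Yes

[S [NP [NP [Det the] [N river]] [PP [P about] [NP [Det the] [N poet]]]] [VP [AdvP [Adv silently]] [VP [V barked] [NP [NP [Det a] [N photograph]] [PP [P about] [NP [Det every] [N parser]]]]]]]
The words 'a photograph about every parser' are exhaustively dominated by a single NP node (built by NP → NP PP), so they form a constituent.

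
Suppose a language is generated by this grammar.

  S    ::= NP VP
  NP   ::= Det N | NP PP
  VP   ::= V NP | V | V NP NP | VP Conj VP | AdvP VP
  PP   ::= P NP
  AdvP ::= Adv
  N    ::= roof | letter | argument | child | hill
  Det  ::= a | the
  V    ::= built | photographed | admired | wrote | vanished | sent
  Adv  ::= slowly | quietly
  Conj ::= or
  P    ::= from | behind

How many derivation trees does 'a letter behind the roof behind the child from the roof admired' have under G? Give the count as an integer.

Two of the 5 distinct bracketings:
[S [NP [NP [Det a] [N letter]] [PP [P behind] [NP [NP [Det the] [N roof]] [PP [P behind] [NP [NP [Det the] [N child]] [PP [P from] [NP [Det the] [N roof]]]]]]]] [VP [V admired]]]
[S [NP [NP [Det a] [N letter]] [PP [P behind] [NP [NP [NP [Det the] [N roof]] [PP [P behind] [NP [Det the] [N child]]]] [PP [P from] [NP [Det the] [N roof]]]]]] [VP [V admired]]]
The trees differ in how a recursive rule is bracketed over the same span.

5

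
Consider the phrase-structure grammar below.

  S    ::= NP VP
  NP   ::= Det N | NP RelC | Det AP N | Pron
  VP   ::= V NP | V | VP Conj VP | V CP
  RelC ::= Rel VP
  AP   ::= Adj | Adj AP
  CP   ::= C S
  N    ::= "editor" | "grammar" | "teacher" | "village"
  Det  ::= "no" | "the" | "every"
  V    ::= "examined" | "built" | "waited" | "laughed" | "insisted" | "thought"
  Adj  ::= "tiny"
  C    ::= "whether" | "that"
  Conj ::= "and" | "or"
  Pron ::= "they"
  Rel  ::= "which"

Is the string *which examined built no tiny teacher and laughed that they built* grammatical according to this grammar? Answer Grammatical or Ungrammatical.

Ungrammatical

For S → NP VP, no prefix of the string parses as an NP.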